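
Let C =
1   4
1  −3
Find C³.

C² = [[5, −8], [−2, 13]]
C³ = [[−3, 44], [11, −47]]

[[−3, 44], [11, −47]]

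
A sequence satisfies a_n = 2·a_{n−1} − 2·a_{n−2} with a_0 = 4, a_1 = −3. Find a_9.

−48

With companion matrix M = [[2, −2], [1, 0]], [a_n, a_{n−1}]ᵀ = M·[a_{n−1}, a_{n−2}]ᵀ, so [a_9, a_8]ᵀ = M^8·[a_1, a_0]ᵀ.
M^8 = [[16, 0], [0, 16]], giving [a_9, a_8]ᵀ = [[−48], [64]].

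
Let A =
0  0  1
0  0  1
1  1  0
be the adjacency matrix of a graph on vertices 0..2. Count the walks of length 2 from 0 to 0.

The number of length-2 walks from vertex 0 to vertex 0 is entry (0,0) of A², where A is the adjacency matrix.
A² = [[1, 1, 0], [1, 1, 0], [0, 0, 2]]

1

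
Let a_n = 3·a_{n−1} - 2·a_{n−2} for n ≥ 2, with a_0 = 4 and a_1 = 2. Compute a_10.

With companion matrix C = [[3, -2], [1, 0]], [a_n, a_{n−1}]ᵀ = C·[a_{n−1}, a_{n−2}]ᵀ, so [a_10, a_9]ᵀ = C^9·[a_1, a_0]ᵀ.
C^9 = [[1023, -1022], [511, -510]], giving [a_10, a_9]ᵀ = [[-2042], [-1018]].

-2042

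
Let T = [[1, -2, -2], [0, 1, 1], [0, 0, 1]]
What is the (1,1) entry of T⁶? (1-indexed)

T = I + N where N = [[0, -2, -2], [0, 0, 1], [0, 0, 0]] is strictly upper-triangular, so N³ = 0.
(I + N)⁶ = I + 6·N + 15·N² = [[1, -12, -42], [0, 1, 6], [0, 0, 1]].

1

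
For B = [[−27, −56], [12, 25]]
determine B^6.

[[5097, 10192], [−2184, −4367]]

tr B = −2 and det B = −3, so the characteristic polynomial is λ² − (−2)λ + (−3) with roots 1 and −3.
Eigenvectors give P = [[2, 7], [−1, −3]] with P⁻¹ = [[−3, −7], [1, 2]], and B = P·diag(1, −3)·P⁻¹.
Then B^6 = P·diag(1, 729)·P⁻¹ = [[2, 5103], [−1, −2187]] · [[−3, −7], [1, 2]] = [[5097, 10192], [−2184, −4367]].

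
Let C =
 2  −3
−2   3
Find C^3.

C^2 = [[10, −15], [−10, 15]]
C^3 = [[50, −75], [−50, 75]]

[[50, −75], [−50, 75]]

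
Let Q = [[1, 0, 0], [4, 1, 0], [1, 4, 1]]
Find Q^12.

[[1, 0, 0], [48, 1, 0], [1068, 48, 1]]

Q = I + N where N = [[0, 0, 0], [4, 0, 0], [1, 4, 0]] is strictly lower-triangular, so N^3 = 0.
(I + N)^12 = I + 12·N + 66·N^2 = [[1, 0, 0], [48, 1, 0], [1068, 48, 1]].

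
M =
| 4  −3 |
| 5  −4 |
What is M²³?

M² = I (check: tr M = 0 and det M = −1), so M²³ = M since 23 is odd.

[[4, −3], [5, −4]]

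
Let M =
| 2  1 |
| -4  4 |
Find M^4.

M^2 = [[0, 6], [-24, 12]]
M^3 = [[-24, 24], [-96, 24]]
M^4 = [[-144, 72], [-288, 0]]

[[-144, 72], [-288, 0]]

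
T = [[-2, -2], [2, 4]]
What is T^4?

T^2 = [[0, -4], [4, 12]]
T^3 = [[-8, -16], [16, 40]]
T^4 = [[-16, -48], [48, 128]]

[[-16, -48], [48, 128]]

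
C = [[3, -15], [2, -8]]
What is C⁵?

[[1023, -3165], [422, -1298]]

tr C = -5 and det C = 6, so the characteristic polynomial is λ² − (-5)λ + (6) with roots -3 and -2.
Eigenvectors give P = [[-5, 3], [-2, 1]] with P⁻¹ = [[1, -3], [2, -5]], and C = P·diag(-3, -2)·P⁻¹.
Then C⁵ = P·diag(-243, -32)·P⁻¹ = [[1215, -96], [486, -32]] · [[1, -3], [2, -5]] = [[1023, -3165], [422, -1298]].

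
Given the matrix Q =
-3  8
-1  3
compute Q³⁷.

[[-3, 8], [-1, 3]]

Q² = I (check: tr Q = 0 and det Q = -1), so Q³⁷ = Q since 37 is odd.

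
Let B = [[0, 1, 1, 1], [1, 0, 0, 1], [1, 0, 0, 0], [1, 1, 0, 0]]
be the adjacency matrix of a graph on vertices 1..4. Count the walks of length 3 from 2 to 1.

4

The number of length-3 walks from vertex 2 to vertex 1 is entry (2,1) of B^3, where B is the adjacency matrix.
B^2 = [[3, 1, 0, 1], [1, 2, 1, 1], [0, 1, 1, 1], [1, 1, 1, 2]]
B^3 = [[2, 4, 3, 4], [4, 2, 1, 3], [3, 1, 0, 1], [4, 3, 1, 2]]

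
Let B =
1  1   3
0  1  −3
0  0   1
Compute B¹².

[[1, 12, −162], [0, 1, −36], [0, 0, 1]]

B = I + N where N = [[0, 1, 3], [0, 0, −3], [0, 0, 0]] is strictly upper-triangular, so N³ = 0.
(I + N)¹² = I + 12·N + 66·N² = [[1, 12, −162], [0, 1, −36], [0, 0, 1]].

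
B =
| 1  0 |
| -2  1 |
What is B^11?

B = I + N where N = [[0, 0], [-2, 0]] is strictly lower-triangular, so N^2 = 0.
(I + N)^11 = I + 11·N = [[1, 0], [-22, 1]].

[[1, 0], [-22, 1]]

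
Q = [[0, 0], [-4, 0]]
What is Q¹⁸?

Q is strictly triangular, hence nilpotent: Q² = 0, so Q¹⁸ = 0.

[[0, 0], [0, 0]]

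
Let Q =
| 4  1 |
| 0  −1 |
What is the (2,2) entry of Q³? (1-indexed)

Q² = [[16, 3], [0, 1]]
Q³ = [[64, 13], [0, −1]]

−1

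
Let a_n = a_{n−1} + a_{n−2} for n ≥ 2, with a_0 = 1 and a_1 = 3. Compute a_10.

With companion matrix C = [[1, 1], [1, 0]], [a_n, a_{n−1}]ᵀ = C·[a_{n−1}, a_{n−2}]ᵀ, so [a_10, a_9]ᵀ = C⁹·[a_1, a_0]ᵀ.
C⁹ = [[55, 34], [34, 21]], giving [a_10, a_9]ᵀ = [[199], [123]].

199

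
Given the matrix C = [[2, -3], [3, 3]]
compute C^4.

[[-200, 75], [-75, -225]]

C^2 = [[-5, -15], [15, 0]]
C^3 = [[-55, -30], [30, -45]]
C^4 = [[-200, 75], [-75, -225]]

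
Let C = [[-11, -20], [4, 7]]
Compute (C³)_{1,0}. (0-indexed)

52

tr C = -4 and det C = 3, so the characteristic polynomial is λ² − (-4)λ + (3) with roots -3 and -1.
Eigenvectors give P = [[5, -2], [-2, 1]] with P⁻¹ = [[1, 2], [2, 5]], and C = P·diag(-3, -1)·P⁻¹.
Then C³ = P·diag(-27, -1)·P⁻¹ = [[-135, 2], [54, -1]] · [[1, 2], [2, 5]] = [[-131, -260], [52, 103]].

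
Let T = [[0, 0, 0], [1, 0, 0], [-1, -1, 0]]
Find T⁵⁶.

T is strictly triangular, hence nilpotent: T³ = 0, so T⁵⁶ = 0.

[[0, 0, 0], [0, 0, 0], [0, 0, 0]]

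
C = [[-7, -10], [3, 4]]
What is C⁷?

tr C = -3 and det C = 2, so the characteristic polynomial is λ² − (-3)λ + (2) with roots -2 and -1.
Eigenvectors give P = [[-2, -5], [1, 3]] with P⁻¹ = [[-3, -5], [1, 2]], and C = P·diag(-2, -1)·P⁻¹.
Then C⁷ = P·diag(-128, -1)·P⁻¹ = [[256, 5], [-128, -3]] · [[-3, -5], [1, 2]] = [[-763, -1270], [381, 634]].

[[-763, -1270], [381, 634]]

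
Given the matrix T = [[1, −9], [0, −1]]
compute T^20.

T² = I (check: tr T = 0 and det T = −1), so T^20 = I since 20 is even.

[[1, 0], [0, 1]]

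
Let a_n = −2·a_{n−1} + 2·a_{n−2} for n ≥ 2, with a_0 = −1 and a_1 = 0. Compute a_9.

With companion matrix Q = [[−2, 2], [1, 0]], [a_n, a_{n−1}]ᵀ = Q·[a_{n−1}, a_{n−2}]ᵀ, so [a_9, a_8]ᵀ = Q^8·[a_1, a_0]ᵀ.
Q^8 = [[2448, −1792], [−896, 656]], giving [a_9, a_8]ᵀ = [[1792], [−656]].

1792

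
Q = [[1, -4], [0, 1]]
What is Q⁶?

Q = I + N where N = [[0, -4], [0, 0]] is strictly upper-triangular, so N² = 0.
(I + N)⁶ = I + 6·N = [[1, -24], [0, 1]].

[[1, -24], [0, 1]]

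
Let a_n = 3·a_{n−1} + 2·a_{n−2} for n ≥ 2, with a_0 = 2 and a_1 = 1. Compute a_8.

With companion matrix A = [[3, 2], [1, 0]], [a_n, a_{n−1}]ᵀ = A·[a_{n−1}, a_{n−2}]ᵀ, so [a_8, a_7]ᵀ = A⁷·[a_1, a_0]ᵀ.
A⁷ = [[6279, 3526], [1763, 990]], giving [a_8, a_7]ᵀ = [[13331], [3743]].

13331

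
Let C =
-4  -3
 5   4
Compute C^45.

C² = I (check: tr C = 0 and det C = -1), so C^45 = C since 45 is odd.

[[-4, -3], [5, 4]]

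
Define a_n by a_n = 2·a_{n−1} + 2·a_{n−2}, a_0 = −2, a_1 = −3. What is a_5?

−196

With companion matrix Q = [[2, 2], [1, 0]], [a_n, a_{n−1}]ᵀ = Q·[a_{n−1}, a_{n−2}]ᵀ, so [a_5, a_4]ᵀ = Q^4·[a_1, a_0]ᵀ.
Q^4 = [[44, 32], [16, 12]], giving [a_5, a_4]ᵀ = [[−196], [−72]].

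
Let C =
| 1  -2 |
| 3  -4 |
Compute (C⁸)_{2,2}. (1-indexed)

766

tr C = -3 and det C = 2, so the characteristic polynomial is λ² − (-3)λ + (2) with roots -1 and -2.
Eigenvectors give P = [[1, -2], [1, -3]] with P⁻¹ = [[3, -2], [1, -1]], and C = P·diag(-1, -2)·P⁻¹.
Then C⁸ = P·diag(1, 256)·P⁻¹ = [[1, -512], [1, -768]] · [[3, -2], [1, -1]] = [[-509, 510], [-765, 766]].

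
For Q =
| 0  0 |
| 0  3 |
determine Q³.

Q² = [[0, 0], [0, 9]]
Q³ = [[0, 0], [0, 27]]

[[0, 0], [0, 27]]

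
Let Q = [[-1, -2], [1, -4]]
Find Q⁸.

[[-6049, 12610], [-6305, 12866]]

tr Q = -5 and det Q = 6, so the characteristic polynomial is λ² − (-5)λ + (6) with roots -2 and -3.
Eigenvectors give P = [[2, -1], [1, -1]] with P⁻¹ = [[1, -1], [1, -2]], and Q = P·diag(-2, -3)·P⁻¹.
Then Q⁸ = P·diag(256, 6561)·P⁻¹ = [[512, -6561], [256, -6561]] · [[1, -1], [1, -2]] = [[-6049, 12610], [-6305, 12866]].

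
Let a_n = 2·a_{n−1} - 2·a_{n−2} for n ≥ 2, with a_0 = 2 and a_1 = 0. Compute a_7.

With companion matrix M = [[2, -2], [1, 0]], [a_n, a_{n−1}]ᵀ = M·[a_{n−1}, a_{n−2}]ᵀ, so [a_7, a_6]ᵀ = M^6·[a_1, a_0]ᵀ.
M^6 = [[-8, 16], [-8, 8]], giving [a_7, a_6]ᵀ = [[32], [16]].

32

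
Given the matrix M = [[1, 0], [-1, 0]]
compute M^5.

[[1, 0], [-1, 0]]

M² = M (a projection; rank 1, trace 1), so M^5 = M.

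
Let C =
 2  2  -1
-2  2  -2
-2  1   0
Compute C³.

C² = [[2, 7, -6], [-4, -2, -2], [-6, -2, 0]]
C³ = [[2, 12, -16], [0, -14, 8], [-8, -16, 10]]

[[2, 12, -16], [0, -14, 8], [-8, -16, 10]]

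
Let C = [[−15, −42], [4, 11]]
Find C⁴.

[[561, 1680], [−160, −479]]

tr C = −4 and det C = 3, so the characteristic polynomial is λ² − (−4)λ + (3) with roots −1 and −3.
Eigenvectors give P = [[−3, 7], [1, −2]] with P⁻¹ = [[2, 7], [1, 3]], and C = P·diag(−1, −3)·P⁻¹.
Then C⁴ = P·diag(1, 81)·P⁻¹ = [[−3, 567], [1, −162]] · [[2, 7], [1, 3]] = [[561, 1680], [−160, −479]].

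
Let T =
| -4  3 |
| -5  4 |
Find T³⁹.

T² = I (check: tr T = 0 and det T = -1), so T³⁹ = T since 39 is odd.

[[-4, 3], [-5, 4]]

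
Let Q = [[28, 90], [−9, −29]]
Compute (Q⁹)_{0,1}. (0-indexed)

15390

tr Q = −1 and det Q = −2, so the characteristic polynomial is λ² − (−1)λ + (−2) with roots −2 and 1.
Eigenvectors give P = [[−3, 10], [1, −3]] with P⁻¹ = [[3, 10], [1, 3]], and Q = P·diag(−2, 1)·P⁻¹.
Then Q⁹ = P·diag(−512, 1)·P⁻¹ = [[1536, 10], [−512, −3]] · [[3, 10], [1, 3]] = [[4618, 15390], [−1539, −5129]].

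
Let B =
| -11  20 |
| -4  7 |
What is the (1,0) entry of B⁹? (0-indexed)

tr B = -4 and det B = 3, so the characteristic polynomial is λ² − (-4)λ + (3) with roots -1 and -3.
Eigenvectors give P = [[2, 5], [1, 2]] with P⁻¹ = [[-2, 5], [1, -2]], and B = P·diag(-1, -3)·P⁻¹.
Then B⁹ = P·diag(-1, -19683)·P⁻¹ = [[-2, -98415], [-1, -39366]] · [[-2, 5], [1, -2]] = [[-98411, 196820], [-39364, 78727]].

-39364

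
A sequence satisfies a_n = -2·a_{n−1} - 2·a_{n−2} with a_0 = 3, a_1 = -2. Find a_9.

With companion matrix M = [[-2, -2], [1, 0]], [a_n, a_{n−1}]ᵀ = M·[a_{n−1}, a_{n−2}]ᵀ, so [a_9, a_8]ᵀ = M^8·[a_1, a_0]ᵀ.
M^8 = [[16, 0], [0, 16]], giving [a_9, a_8]ᵀ = [[-32], [48]].

-32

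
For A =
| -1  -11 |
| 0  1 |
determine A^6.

A² = I (check: tr A = 0 and det A = -1), so A^6 = I since 6 is even.

[[1, 0], [0, 1]]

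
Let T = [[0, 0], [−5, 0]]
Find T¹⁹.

[[0, 0], [0, 0]]

T is strictly triangular, hence nilpotent: T² = 0, so T¹⁹ = 0.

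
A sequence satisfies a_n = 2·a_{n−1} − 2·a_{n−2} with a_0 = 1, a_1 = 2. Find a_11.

0

With companion matrix M = [[2, −2], [1, 0]], [a_n, a_{n−1}]ᵀ = M·[a_{n−1}, a_{n−2}]ᵀ, so [a_11, a_10]ᵀ = M^10·[a_1, a_0]ᵀ.
M^10 = [[32, −64], [32, −32]], giving [a_11, a_10]ᵀ = [[0], [32]].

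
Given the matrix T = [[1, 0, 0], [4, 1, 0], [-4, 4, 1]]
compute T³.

[[1, 0, 0], [12, 1, 0], [36, 12, 1]]

T = I + N where N = [[0, 0, 0], [4, 0, 0], [-4, 4, 0]] is strictly lower-triangular, so N³ = 0.
(I + N)³ = I + 3·N + 3·N² = [[1, 0, 0], [12, 1, 0], [36, 12, 1]].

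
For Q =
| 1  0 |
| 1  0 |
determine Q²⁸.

[[1, 0], [1, 0]]

Q² = Q (a projection; rank 1, trace 1), so Q²⁸ = Q.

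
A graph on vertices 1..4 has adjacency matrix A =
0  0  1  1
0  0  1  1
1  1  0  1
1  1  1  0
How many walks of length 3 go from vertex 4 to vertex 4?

4

The number of length-3 walks from vertex 4 to vertex 4 is entry (4,4) of A^3, where A is the adjacency matrix.
A^2 = [[2, 2, 1, 1], [2, 2, 1, 1], [1, 1, 3, 2], [1, 1, 2, 3]]
A^3 = [[2, 2, 5, 5], [2, 2, 5, 5], [5, 5, 4, 5], [5, 5, 5, 4]]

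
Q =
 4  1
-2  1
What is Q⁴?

tr Q = 5 and det Q = 6, so the characteristic polynomial is λ² − (5)λ + (6) with roots 3 and 2.
Eigenvectors give P = [[-1, -1], [1, 2]] with P⁻¹ = [[-2, -1], [1, 1]], and Q = P·diag(3, 2)·P⁻¹.
Then Q⁴ = P·diag(81, 16)·P⁻¹ = [[-81, -16], [81, 32]] · [[-2, -1], [1, 1]] = [[146, 65], [-130, -49]].

[[146, 65], [-130, -49]]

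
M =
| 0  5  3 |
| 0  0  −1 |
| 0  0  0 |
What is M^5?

[[0, 0, 0], [0, 0, 0], [0, 0, 0]]

M is strictly triangular, hence nilpotent: M^3 = 0, so M^5 = 0.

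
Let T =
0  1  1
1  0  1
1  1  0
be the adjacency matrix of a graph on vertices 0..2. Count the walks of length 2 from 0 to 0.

The number of length-2 walks from vertex 0 to vertex 0 is entry (0,0) of T², where T is the adjacency matrix.
T² = [[2, 1, 1], [1, 2, 1], [1, 1, 2]]

2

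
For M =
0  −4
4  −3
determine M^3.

[[48, 28], [−28, 69]]

M^2 = [[−16, 12], [−12, −7]]
M^3 = [[48, 28], [−28, 69]]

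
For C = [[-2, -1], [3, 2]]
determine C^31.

C² = I (check: tr C = 0 and det C = -1), so C^31 = C since 31 is odd.

[[-2, -1], [3, 2]]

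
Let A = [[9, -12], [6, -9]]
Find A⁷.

[[6561, -8748], [4374, -6561]]

tr A = 0 and det A = -9, so the characteristic polynomial is λ² − (0)λ + (-9) with roots -3 and 3.
Eigenvectors give P = [[1, 2], [1, 1]] with P⁻¹ = [[-1, 2], [1, -1]], and A = P·diag(-3, 3)·P⁻¹.
Then A⁷ = P·diag(-2187, 2187)·P⁻¹ = [[-2187, 4374], [-2187, 2187]] · [[-1, 2], [1, -1]] = [[6561, -8748], [4374, -6561]].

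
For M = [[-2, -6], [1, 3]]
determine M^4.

[[-2, -6], [1, 3]]

M² = M (a projection; rank 1, trace 1), so M^4 = M.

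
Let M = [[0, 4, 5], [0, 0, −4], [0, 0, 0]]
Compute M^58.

[[0, 0, 0], [0, 0, 0], [0, 0, 0]]

M is strictly triangular, hence nilpotent: M^3 = 0, so M^58 = 0.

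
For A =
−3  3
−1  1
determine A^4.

[[24, −24], [8, −8]]

A^2 = [[6, −6], [2, −2]]
A^3 = [[−12, 12], [−4, 4]]
A^4 = [[24, −24], [8, −8]]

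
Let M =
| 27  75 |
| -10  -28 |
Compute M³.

[[183, 525], [-70, -202]]

tr M = -1 and det M = -6, so the characteristic polynomial is λ² − (-1)λ + (-6) with roots -3 and 2.
Eigenvectors give P = [[-5, 3], [2, -1]] with P⁻¹ = [[1, 3], [2, 5]], and M = P·diag(-3, 2)·P⁻¹.
Then M³ = P·diag(-27, 8)·P⁻¹ = [[135, 24], [-54, -8]] · [[1, 3], [2, 5]] = [[183, 525], [-70, -202]].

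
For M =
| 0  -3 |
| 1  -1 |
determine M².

[[-3, 3], [-1, -2]]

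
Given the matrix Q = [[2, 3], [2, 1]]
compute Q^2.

[[10, 9], [6, 7]]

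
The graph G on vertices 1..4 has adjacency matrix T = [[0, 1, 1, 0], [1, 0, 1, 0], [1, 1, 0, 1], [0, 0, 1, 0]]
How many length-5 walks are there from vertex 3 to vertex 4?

The number of length-5 walks from vertex 3 to vertex 4 is entry (3,4) of T⁵, where T is the adjacency matrix.
T² = [[2, 1, 1, 1], [1, 2, 1, 1], [1, 1, 3, 0], [1, 1, 0, 1]]
T³ = [[2, 3, 4, 1], [3, 2, 4, 1], [4, 4, 2, 3], [1, 1, 3, 0]]
T⁴ = [[7, 6, 6, 4], [6, 7, 6, 4], [6, 6, 11, 2], [4, 4, 2, 3]]
T⁵ = [[12, 13, 17, 6], [13, 12, 17, 6], [17, 17, 14, 11], [6, 6, 11, 2]]

11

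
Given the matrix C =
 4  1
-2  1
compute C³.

[[46, 19], [-38, -11]]

C² = [[14, 5], [-10, -1]]
C³ = [[46, 19], [-38, -11]]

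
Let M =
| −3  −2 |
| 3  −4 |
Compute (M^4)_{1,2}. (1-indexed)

M^2 = [[3, 14], [−21, 10]]
M^3 = [[33, −62], [93, 2]]
M^4 = [[−285, 182], [−273, −194]]

182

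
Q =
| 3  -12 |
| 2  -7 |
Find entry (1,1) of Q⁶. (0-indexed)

tr Q = -4 and det Q = 3, so the characteristic polynomial is λ² − (-4)λ + (3) with roots -1 and -3.
Eigenvectors give P = [[-3, 2], [-1, 1]] with P⁻¹ = [[-1, 2], [-1, 3]], and Q = P·diag(-1, -3)·P⁻¹.
Then Q⁶ = P·diag(1, 729)·P⁻¹ = [[-3, 1458], [-1, 729]] · [[-1, 2], [-1, 3]] = [[-1455, 4368], [-728, 2185]].

2185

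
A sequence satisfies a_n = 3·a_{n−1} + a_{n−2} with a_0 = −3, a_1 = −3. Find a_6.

With companion matrix C = [[3, 1], [1, 0]], [a_n, a_{n−1}]ᵀ = C·[a_{n−1}, a_{n−2}]ᵀ, so [a_6, a_5]ᵀ = C^5·[a_1, a_0]ᵀ.
C^5 = [[360, 109], [109, 33]], giving [a_6, a_5]ᵀ = [[−1407], [−426]].

−1407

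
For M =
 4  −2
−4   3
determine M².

[[24, −14], [−28, 17]]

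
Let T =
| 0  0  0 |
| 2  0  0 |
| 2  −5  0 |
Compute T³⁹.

T is strictly triangular, hence nilpotent: T³ = 0, so T³⁹ = 0.

[[0, 0, 0], [0, 0, 0], [0, 0, 0]]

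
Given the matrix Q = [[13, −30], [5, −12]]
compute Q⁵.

tr Q = 1 and det Q = −6, so the characteristic polynomial is λ² − (1)λ + (−6) with roots 3 and −2.
Eigenvectors give P = [[3, 2], [1, 1]] with P⁻¹ = [[1, −2], [−1, 3]], and Q = P·diag(3, −2)·P⁻¹.
Then Q⁵ = P·diag(243, −32)·P⁻¹ = [[729, −64], [243, −32]] · [[1, −2], [−1, 3]] = [[793, −1650], [275, −582]].

[[793, −1650], [275, −582]]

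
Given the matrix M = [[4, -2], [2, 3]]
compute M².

[[12, -14], [14, 5]]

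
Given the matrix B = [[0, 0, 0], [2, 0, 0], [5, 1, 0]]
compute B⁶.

B is strictly triangular, hence nilpotent: B³ = 0, so B⁶ = 0.

[[0, 0, 0], [0, 0, 0], [0, 0, 0]]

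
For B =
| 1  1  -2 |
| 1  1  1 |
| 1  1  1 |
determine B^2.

[[0, 0, -3], [3, 3, 0], [3, 3, 0]]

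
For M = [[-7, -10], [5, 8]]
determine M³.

[[-43, -70], [35, 62]]

tr M = 1 and det M = -6, so the characteristic polynomial is λ² − (1)λ + (-6) with roots -2 and 3.
Eigenvectors give P = [[2, 1], [-1, -1]] with P⁻¹ = [[1, 1], [-1, -2]], and M = P·diag(-2, 3)·P⁻¹.
Then M³ = P·diag(-8, 27)·P⁻¹ = [[-16, 27], [8, -27]] · [[1, 1], [-1, -2]] = [[-43, -70], [35, 62]].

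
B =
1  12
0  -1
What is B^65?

[[1, 12], [0, -1]]

B² = I (check: tr B = 0 and det B = -1), so B^65 = B since 65 is odd.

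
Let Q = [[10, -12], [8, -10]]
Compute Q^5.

tr Q = 0 and det Q = -4, so the characteristic polynomial is λ² − (0)λ + (-4) with roots 2 and -2.
Eigenvectors give P = [[3, 1], [2, 1]] with P⁻¹ = [[1, -1], [-2, 3]], and Q = P·diag(2, -2)·P⁻¹.
Then Q^5 = P·diag(32, -32)·P⁻¹ = [[96, -32], [64, -32]] · [[1, -1], [-2, 3]] = [[160, -192], [128, -160]].

[[160, -192], [128, -160]]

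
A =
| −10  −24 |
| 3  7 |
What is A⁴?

[[136, 360], [−45, −119]]

tr A = −3 and det A = 2, so the characteristic polynomial is λ² − (−3)λ + (2) with roots −1 and −2.
Eigenvectors give P = [[−8, −3], [3, 1]] with P⁻¹ = [[1, 3], [−3, −8]], and A = P·diag(−1, −2)·P⁻¹.
Then A⁴ = P·diag(1, 16)·P⁻¹ = [[−8, −48], [3, 16]] · [[1, 3], [−3, −8]] = [[136, 360], [−45, −119]].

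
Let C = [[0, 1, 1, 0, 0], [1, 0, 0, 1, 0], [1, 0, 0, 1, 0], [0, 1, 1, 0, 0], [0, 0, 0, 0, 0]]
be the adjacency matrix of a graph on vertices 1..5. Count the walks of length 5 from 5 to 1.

The number of length-5 walks from vertex 5 to vertex 1 is entry (5,1) of C^5, where C is the adjacency matrix.
C^2 = [[2, 0, 0, 2, 0], [0, 2, 2, 0, 0], [0, 2, 2, 0, 0], [2, 0, 0, 2, 0], [0, 0, 0, 0, 0]]
C^3 = [[0, 4, 4, 0, 0], [4, 0, 0, 4, 0], [4, 0, 0, 4, 0], [0, 4, 4, 0, 0], [0, 0, 0, 0, 0]]
C^4 = [[8, 0, 0, 8, 0], [0, 8, 8, 0, 0], [0, 8, 8, 0, 0], [8, 0, 0, 8, 0], [0, 0, 0, 0, 0]]
C^5 = [[0, 16, 16, 0, 0], [16, 0, 0, 16, 0], [16, 0, 0, 16, 0], [0, 16, 16, 0, 0], [0, 0, 0, 0, 0]]

0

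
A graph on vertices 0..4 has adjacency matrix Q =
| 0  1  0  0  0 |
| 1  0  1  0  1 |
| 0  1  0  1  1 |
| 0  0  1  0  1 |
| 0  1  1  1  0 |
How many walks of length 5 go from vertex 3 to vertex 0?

12

The number of length-5 walks from vertex 3 to vertex 0 is entry (3,0) of Q^5, where Q is the adjacency matrix.
Q^2 = [[1, 0, 1, 0, 1], [0, 3, 1, 2, 1], [1, 1, 3, 1, 2], [0, 2, 1, 2, 1], [1, 1, 2, 1, 3]]
Q^3 = [[0, 3, 1, 2, 1], [3, 2, 6, 2, 6], [1, 6, 4, 5, 5], [2, 2, 5, 2, 5], [1, 6, 5, 5, 4]]
Q^4 = [[3, 2, 6, 2, 6], [2, 15, 10, 12, 10], [6, 10, 16, 9, 15], [2, 12, 9, 10, 9], [6, 10, 15, 9, 16]]
Q^5 = [[2, 15, 10, 12, 10], [15, 22, 37, 20, 37], [10, 37, 34, 31, 35], [12, 20, 31, 18, 31], [10, 37, 35, 31, 34]]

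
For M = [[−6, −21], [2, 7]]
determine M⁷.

[[−6, −21], [2, 7]]

M² = M (a projection; rank 1, trace 1), so M⁷ = M.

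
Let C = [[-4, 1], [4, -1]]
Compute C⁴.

[[500, -125], [-500, 125]]

C² = [[20, -5], [-20, 5]]
C³ = [[-100, 25], [100, -25]]
C⁴ = [[500, -125], [-500, 125]]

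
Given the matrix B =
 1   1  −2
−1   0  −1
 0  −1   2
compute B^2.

[[0, 3, −7], [−1, 0, 0], [1, −2, 5]]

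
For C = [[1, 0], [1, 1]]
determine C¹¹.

C = I + N where N = [[0, 0], [1, 0]] is strictly lower-triangular, so N² = 0.
(I + N)¹¹ = I + 11·N = [[1, 0], [11, 1]].

[[1, 0], [11, 1]]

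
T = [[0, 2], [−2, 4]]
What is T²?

[[−4, 8], [−8, 12]]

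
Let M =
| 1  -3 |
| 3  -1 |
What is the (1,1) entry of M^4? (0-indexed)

64

M^2 = [[-8, 0], [0, -8]]
M^3 = [[-8, 24], [-24, 8]]
M^4 = [[64, 0], [0, 64]]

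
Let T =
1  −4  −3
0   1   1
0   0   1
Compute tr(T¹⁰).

3

T = I + N where N = [[0, −4, −3], [0, 0, 1], [0, 0, 0]] is strictly upper-triangular, so N³ = 0.
(I + N)¹⁰ = I + 10·N + 45·N² = [[1, −40, −210], [0, 1, 10], [0, 0, 1]].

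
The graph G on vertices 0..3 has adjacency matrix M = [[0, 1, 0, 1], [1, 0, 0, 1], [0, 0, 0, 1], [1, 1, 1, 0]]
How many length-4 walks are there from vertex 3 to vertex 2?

The number of length-4 walks from vertex 3 to vertex 2 is entry (3,2) of M^4, where M is the adjacency matrix.
M^2 = [[2, 1, 1, 1], [1, 2, 1, 1], [1, 1, 1, 0], [1, 1, 0, 3]]
M^3 = [[2, 3, 1, 4], [3, 2, 1, 4], [1, 1, 0, 3], [4, 4, 3, 2]]
M^4 = [[7, 6, 4, 6], [6, 7, 4, 6], [4, 4, 3, 2], [6, 6, 2, 11]]

2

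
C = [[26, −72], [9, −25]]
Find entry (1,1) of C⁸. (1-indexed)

2296

tr C = 1 and det C = −2, so the characteristic polynomial is λ² − (1)λ + (−2) with roots 2 and −1.
Eigenvectors give P = [[3, −8], [1, −3]] with P⁻¹ = [[3, −8], [1, −3]], and C = P·diag(2, −1)·P⁻¹.
Then C⁸ = P·diag(256, 1)·P⁻¹ = [[768, −8], [256, −3]] · [[3, −8], [1, −3]] = [[2296, −6120], [765, −2039]].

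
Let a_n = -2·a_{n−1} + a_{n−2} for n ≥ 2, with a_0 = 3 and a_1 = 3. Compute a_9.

With companion matrix T = [[-2, 1], [1, 0]], [a_n, a_{n−1}]ᵀ = T·[a_{n−1}, a_{n−2}]ᵀ, so [a_9, a_8]ᵀ = T^8·[a_1, a_0]ᵀ.
T^8 = [[985, -408], [-408, 169]], giving [a_9, a_8]ᵀ = [[1731], [-717]].

1731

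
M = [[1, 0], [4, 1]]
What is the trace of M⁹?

2

M = I + N where N = [[0, 0], [4, 0]] is strictly lower-triangular, so N² = 0.
(I + N)⁹ = I + 9·N = [[1, 0], [36, 1]].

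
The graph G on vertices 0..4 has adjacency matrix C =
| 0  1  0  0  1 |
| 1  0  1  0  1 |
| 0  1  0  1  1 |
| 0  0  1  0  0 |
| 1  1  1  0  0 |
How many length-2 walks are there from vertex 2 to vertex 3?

0

The number of length-2 walks from vertex 2 to vertex 3 is entry (2,3) of C², where C is the adjacency matrix.
C² = [[2, 1, 2, 0, 1], [1, 3, 1, 1, 2], [2, 1, 3, 0, 1], [0, 1, 0, 1, 1], [1, 2, 1, 1, 3]]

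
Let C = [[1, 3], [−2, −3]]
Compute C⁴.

[[1, 12], [−8, −15]]

C² = [[−5, −6], [4, 3]]
C³ = [[7, 3], [−2, 3]]
C⁴ = [[1, 12], [−8, −15]]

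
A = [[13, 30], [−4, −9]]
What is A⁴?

tr A = 4 and det A = 3, so the characteristic polynomial is λ² − (4)λ + (3) with roots 3 and 1.
Eigenvectors give P = [[−3, −5], [1, 2]] with P⁻¹ = [[−2, −5], [1, 3]], and A = P·diag(3, 1)·P⁻¹.
Then A⁴ = P·diag(81, 1)·P⁻¹ = [[−243, −5], [81, 2]] · [[−2, −5], [1, 3]] = [[481, 1200], [−160, −399]].

[[481, 1200], [−160, −399]]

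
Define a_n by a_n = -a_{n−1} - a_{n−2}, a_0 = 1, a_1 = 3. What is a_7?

With companion matrix B = [[-1, -1], [1, 0]], [a_n, a_{n−1}]ᵀ = B·[a_{n−1}, a_{n−2}]ᵀ, so [a_7, a_6]ᵀ = B⁶·[a_1, a_0]ᵀ.
B⁶ = [[1, 0], [0, 1]], giving [a_7, a_6]ᵀ = [[3], [1]].

3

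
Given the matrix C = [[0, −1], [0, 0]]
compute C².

C is strictly triangular, hence nilpotent: C² = 0, so C² = 0.

[[0, 0], [0, 0]]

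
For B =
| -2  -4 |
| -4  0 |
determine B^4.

B^2 = [[20, 8], [8, 16]]
B^3 = [[-72, -80], [-80, -32]]
B^4 = [[464, 288], [288, 320]]

[[464, 288], [288, 320]]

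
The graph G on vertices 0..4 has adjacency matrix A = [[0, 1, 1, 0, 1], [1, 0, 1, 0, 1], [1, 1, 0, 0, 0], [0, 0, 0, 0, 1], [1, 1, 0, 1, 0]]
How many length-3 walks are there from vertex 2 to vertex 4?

The number of length-3 walks from vertex 2 to vertex 4 is entry (2,4) of A³, where A is the adjacency matrix.
A² = [[3, 2, 1, 1, 1], [2, 3, 1, 1, 1], [1, 1, 2, 0, 2], [1, 1, 0, 1, 0], [1, 1, 2, 0, 3]]
A³ = [[4, 5, 5, 1, 6], [5, 4, 5, 1, 6], [5, 5, 2, 2, 2], [1, 1, 2, 0, 3], [6, 6, 2, 3, 2]]

2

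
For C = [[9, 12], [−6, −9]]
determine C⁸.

[[6561, 0], [0, 6561]]

tr C = 0 and det C = −9, so the characteristic polynomial is λ² − (0)λ + (−9) with roots −3 and 3.
Eigenvectors give P = [[1, 2], [−1, −1]] with P⁻¹ = [[−1, −2], [1, 1]], and C = P·diag(−3, 3)·P⁻¹.
Then C⁸ = P·diag(6561, 6561)·P⁻¹ = [[6561, 13122], [−6561, −6561]] · [[−1, −2], [1, 1]] = [[6561, 0], [0, 6561]].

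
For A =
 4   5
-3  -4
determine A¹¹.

A² = I (check: tr A = 0 and det A = -1), so A¹¹ = A since 11 is odd.

[[4, 5], [-3, -4]]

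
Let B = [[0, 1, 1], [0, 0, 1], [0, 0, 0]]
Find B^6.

B is strictly triangular, hence nilpotent: B^3 = 0, so B^6 = 0.

[[0, 0, 0], [0, 0, 0], [0, 0, 0]]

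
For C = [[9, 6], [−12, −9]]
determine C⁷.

tr C = 0 and det C = −9, so the characteristic polynomial is λ² − (0)λ + (−9) with roots 3 and −3.
Eigenvectors give P = [[1, −1], [−1, 2]] with P⁻¹ = [[2, 1], [1, 1]], and C = P·diag(3, −3)·P⁻¹.
Then C⁷ = P·diag(2187, −2187)·P⁻¹ = [[2187, 2187], [−2187, −4374]] · [[2, 1], [1, 1]] = [[6561, 4374], [−8748, −6561]].

[[6561, 4374], [−8748, −6561]]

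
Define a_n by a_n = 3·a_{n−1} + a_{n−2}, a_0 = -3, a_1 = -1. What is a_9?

With companion matrix T = [[3, 1], [1, 0]], [a_n, a_{n−1}]ᵀ = T·[a_{n−1}, a_{n−2}]ᵀ, so [a_9, a_8]ᵀ = T^8·[a_1, a_0]ᵀ.
T^8 = [[12970, 3927], [3927, 1189]], giving [a_9, a_8]ᵀ = [[-24751], [-7494]].

-24751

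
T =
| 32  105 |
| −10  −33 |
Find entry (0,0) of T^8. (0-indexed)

−37574

tr T = −1 and det T = −6, so the characteristic polynomial is λ² − (−1)λ + (−6) with roots 2 and −3.
Eigenvectors give P = [[7, −3], [−2, 1]] with P⁻¹ = [[1, 3], [2, 7]], and T = P·diag(2, −3)·P⁻¹.
Then T^8 = P·diag(256, 6561)·P⁻¹ = [[1792, −19683], [−512, 6561]] · [[1, 3], [2, 7]] = [[−37574, −132405], [12610, 44391]].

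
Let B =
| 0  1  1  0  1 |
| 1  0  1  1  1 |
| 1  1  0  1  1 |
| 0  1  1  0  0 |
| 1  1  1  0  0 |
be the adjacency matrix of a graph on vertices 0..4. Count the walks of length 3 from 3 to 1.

7

The number of length-3 walks from vertex 3 to vertex 1 is entry (3,1) of B³, where B is the adjacency matrix.
B² = [[3, 2, 2, 2, 2], [2, 4, 3, 1, 2], [2, 3, 4, 1, 2], [2, 1, 1, 2, 2], [2, 2, 2, 2, 3]]
B³ = [[6, 9, 9, 4, 7], [9, 8, 9, 7, 9], [9, 9, 8, 7, 9], [4, 7, 7, 2, 4], [7, 9, 9, 4, 6]]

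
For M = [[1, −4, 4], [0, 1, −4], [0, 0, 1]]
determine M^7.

M = I + N where N = [[0, −4, 4], [0, 0, −4], [0, 0, 0]] is strictly upper-triangular, so N^3 = 0.
(I + N)^7 = I + 7·N + 21·N^2 = [[1, −28, 364], [0, 1, −28], [0, 0, 1]].

[[1, −28, 364], [0, 1, −28], [0, 0, 1]]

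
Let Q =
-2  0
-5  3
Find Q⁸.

tr Q = 1 and det Q = -6, so the characteristic polynomial is λ² − (1)λ + (-6) with roots -2 and 3.
Eigenvectors give P = [[1, 0], [1, -1]] with P⁻¹ = [[1, 0], [1, -1]], and Q = P·diag(-2, 3)·P⁻¹.
Then Q⁸ = P·diag(256, 6561)·P⁻¹ = [[256, 0], [256, -6561]] · [[1, 0], [1, -1]] = [[256, 0], [-6305, 6561]].

[[256, 0], [-6305, 6561]]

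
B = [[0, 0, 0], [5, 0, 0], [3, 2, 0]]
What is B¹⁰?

B is strictly triangular, hence nilpotent: B³ = 0, so B¹⁰ = 0.

[[0, 0, 0], [0, 0, 0], [0, 0, 0]]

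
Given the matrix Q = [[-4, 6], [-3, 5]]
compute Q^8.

[[-254, 510], [-255, 511]]

tr Q = 1 and det Q = -2, so the characteristic polynomial is λ² − (1)λ + (-2) with roots 2 and -1.
Eigenvectors give P = [[1, -2], [1, -1]] with P⁻¹ = [[-1, 2], [-1, 1]], and Q = P·diag(2, -1)·P⁻¹.
Then Q^8 = P·diag(256, 1)·P⁻¹ = [[256, -2], [256, -1]] · [[-1, 2], [-1, 1]] = [[-254, 510], [-255, 511]].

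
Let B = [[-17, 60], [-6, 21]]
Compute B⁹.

[[-177137, 590460], [-59046, 196821]]

tr B = 4 and det B = 3, so the characteristic polynomial is λ² − (4)λ + (3) with roots 3 and 1.
Eigenvectors give P = [[-3, -10], [-1, -3]] with P⁻¹ = [[3, -10], [-1, 3]], and B = P·diag(3, 1)·P⁻¹.
Then B⁹ = P·diag(19683, 1)·P⁻¹ = [[-59049, -10], [-19683, -3]] · [[3, -10], [-1, 3]] = [[-177137, 590460], [-59046, 196821]].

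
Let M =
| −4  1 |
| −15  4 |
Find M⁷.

M² = I (check: tr M = 0 and det M = −1), so M⁷ = M since 7 is odd.

[[−4, 1], [−15, 4]]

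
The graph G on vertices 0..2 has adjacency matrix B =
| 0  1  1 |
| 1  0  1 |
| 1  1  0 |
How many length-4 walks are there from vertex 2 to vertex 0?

The number of length-4 walks from vertex 2 to vertex 0 is entry (2,0) of B⁴, where B is the adjacency matrix.
B² = [[2, 1, 1], [1, 2, 1], [1, 1, 2]]
B³ = [[2, 3, 3], [3, 2, 3], [3, 3, 2]]
B⁴ = [[6, 5, 5], [5, 6, 5], [5, 5, 6]]

5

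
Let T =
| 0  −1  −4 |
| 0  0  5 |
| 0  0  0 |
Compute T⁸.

T is strictly triangular, hence nilpotent: T³ = 0, so T⁸ = 0.

[[0, 0, 0], [0, 0, 0], [0, 0, 0]]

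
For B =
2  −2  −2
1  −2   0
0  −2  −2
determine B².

[[2, 4, 0], [0, 2, −2], [−2, 8, 4]]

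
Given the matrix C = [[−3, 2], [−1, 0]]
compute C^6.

[[127, −126], [63, −62]]

tr C = −3 and det C = 2, so the characteristic polynomial is λ² − (−3)λ + (2) with roots −2 and −1.
Eigenvectors give P = [[2, −1], [1, −1]] with P⁻¹ = [[1, −1], [1, −2]], and C = P·diag(−2, −1)·P⁻¹.
Then C^6 = P·diag(64, 1)·P⁻¹ = [[128, −1], [64, −1]] · [[1, −1], [1, −2]] = [[127, −126], [63, −62]].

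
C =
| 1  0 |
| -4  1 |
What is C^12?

[[1, 0], [-48, 1]]

C = I + N where N = [[0, 0], [-4, 0]] is strictly lower-triangular, so N^2 = 0.
(I + N)^12 = I + 12·N = [[1, 0], [-48, 1]].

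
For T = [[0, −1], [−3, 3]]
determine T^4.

[[36, −45], [−135, 171]]

T^2 = [[3, −3], [−9, 12]]
T^3 = [[9, −12], [−36, 45]]
T^4 = [[36, −45], [−135, 171]]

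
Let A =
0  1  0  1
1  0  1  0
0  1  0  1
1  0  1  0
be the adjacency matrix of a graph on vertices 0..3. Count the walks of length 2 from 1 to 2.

0

The number of length-2 walks from vertex 1 to vertex 2 is entry (1,2) of A², where A is the adjacency matrix.
A² = [[2, 0, 2, 0], [0, 2, 0, 2], [2, 0, 2, 0], [0, 2, 0, 2]]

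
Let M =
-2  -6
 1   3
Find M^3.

M² = M (a projection; rank 1, trace 1), so M^3 = M.

[[-2, -6], [1, 3]]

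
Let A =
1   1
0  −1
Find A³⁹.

A² = I (check: tr A = 0 and det A = −1), so A³⁹ = A since 39 is odd.

[[1, 1], [0, −1]]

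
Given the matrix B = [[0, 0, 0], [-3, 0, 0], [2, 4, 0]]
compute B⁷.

[[0, 0, 0], [0, 0, 0], [0, 0, 0]]

B is strictly triangular, hence nilpotent: B³ = 0, so B⁷ = 0.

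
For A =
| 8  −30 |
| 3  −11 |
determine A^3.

tr A = −3 and det A = 2, so the characteristic polynomial is λ² − (−3)λ + (2) with roots −1 and −2.
Eigenvectors give P = [[10, 3], [3, 1]] with P⁻¹ = [[1, −3], [−3, 10]], and A = P·diag(−1, −2)·P⁻¹.
Then A^3 = P·diag(−1, −8)·P⁻¹ = [[−10, −24], [−3, −8]] · [[1, −3], [−3, 10]] = [[62, −210], [21, −71]].

[[62, −210], [21, −71]]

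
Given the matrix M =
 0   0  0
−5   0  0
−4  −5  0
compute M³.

M is strictly triangular, hence nilpotent: M³ = 0, so M³ = 0.

[[0, 0, 0], [0, 0, 0], [0, 0, 0]]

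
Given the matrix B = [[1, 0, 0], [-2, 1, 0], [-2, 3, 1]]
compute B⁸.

[[1, 0, 0], [-16, 1, 0], [-184, 24, 1]]

B = I + N where N = [[0, 0, 0], [-2, 0, 0], [-2, 3, 0]] is strictly lower-triangular, so N³ = 0.
(I + N)⁸ = I + 8·N + 28·N² = [[1, 0, 0], [-16, 1, 0], [-184, 24, 1]].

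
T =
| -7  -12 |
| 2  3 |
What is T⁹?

[[-59047, -118092], [19682, 39363]]

tr T = -4 and det T = 3, so the characteristic polynomial is λ² − (-4)λ + (3) with roots -3 and -1.
Eigenvectors give P = [[-3, -2], [1, 1]] with P⁻¹ = [[-1, -2], [1, 3]], and T = P·diag(-3, -1)·P⁻¹.
Then T⁹ = P·diag(-19683, -1)·P⁻¹ = [[59049, 2], [-19683, -1]] · [[-1, -2], [1, 3]] = [[-59047, -118092], [19682, 39363]].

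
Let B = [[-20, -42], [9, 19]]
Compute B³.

tr B = -1 and det B = -2, so the characteristic polynomial is λ² − (-1)λ + (-2) with roots -2 and 1.
Eigenvectors give P = [[7, 2], [-3, -1]] with P⁻¹ = [[1, 2], [-3, -7]], and B = P·diag(-2, 1)·P⁻¹.
Then B³ = P·diag(-8, 1)·P⁻¹ = [[-56, 2], [24, -1]] · [[1, 2], [-3, -7]] = [[-62, -126], [27, 55]].

[[-62, -126], [27, 55]]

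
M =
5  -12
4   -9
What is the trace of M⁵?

-244

tr M = -4 and det M = 3, so the characteristic polynomial is λ² − (-4)λ + (3) with roots -3 and -1.
Eigenvectors give P = [[-3, -2], [-2, -1]] with P⁻¹ = [[1, -2], [-2, 3]], and M = P·diag(-3, -1)·P⁻¹.
Then M⁵ = P·diag(-243, -1)·P⁻¹ = [[729, 2], [486, 1]] · [[1, -2], [-2, 3]] = [[725, -1452], [484, -969]].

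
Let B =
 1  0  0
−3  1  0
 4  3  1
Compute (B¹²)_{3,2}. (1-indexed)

B = I + N where N = [[0, 0, 0], [−3, 0, 0], [4, 3, 0]] is strictly lower-triangular, so N³ = 0.
(I + N)¹² = I + 12·N + 66·N² = [[1, 0, 0], [−36, 1, 0], [−546, 36, 1]].

36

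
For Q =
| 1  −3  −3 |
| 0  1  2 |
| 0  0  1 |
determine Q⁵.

[[1, −15, −75], [0, 1, 10], [0, 0, 1]]

Q = I + N where N = [[0, −3, −3], [0, 0, 2], [0, 0, 0]] is strictly upper-triangular, so N³ = 0.
(I + N)⁵ = I + 5·N + 10·N² = [[1, −15, −75], [0, 1, 10], [0, 0, 1]].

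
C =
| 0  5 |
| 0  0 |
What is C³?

[[0, 0], [0, 0]]

C is strictly triangular, hence nilpotent: C² = 0, so C³ = 0.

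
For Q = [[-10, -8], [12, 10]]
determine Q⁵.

[[-160, -128], [192, 160]]

tr Q = 0 and det Q = -4, so the characteristic polynomial is λ² − (0)λ + (-4) with roots 2 and -2.
Eigenvectors give P = [[-2, 1], [3, -1]] with P⁻¹ = [[1, 1], [3, 2]], and Q = P·diag(2, -2)·P⁻¹.
Then Q⁵ = P·diag(32, -32)·P⁻¹ = [[-64, -32], [96, 32]] · [[1, 1], [3, 2]] = [[-160, -128], [192, 160]].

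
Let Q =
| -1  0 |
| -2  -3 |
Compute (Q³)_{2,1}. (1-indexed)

-26

tr Q = -4 and det Q = 3, so the characteristic polynomial is λ² − (-4)λ + (3) with roots -3 and -1.
Eigenvectors give P = [[0, -1], [1, 1]] with P⁻¹ = [[1, 1], [-1, 0]], and Q = P·diag(-3, -1)·P⁻¹.
Then Q³ = P·diag(-27, -1)·P⁻¹ = [[0, 1], [-27, -1]] · [[1, 1], [-1, 0]] = [[-1, 0], [-26, -27]].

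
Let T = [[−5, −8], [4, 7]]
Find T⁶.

[[−727, −1456], [728, 1457]]

tr T = 2 and det T = −3, so the characteristic polynomial is λ² − (2)λ + (−3) with roots −1 and 3.
Eigenvectors give P = [[−2, −1], [1, 1]] with P⁻¹ = [[−1, −1], [1, 2]], and T = P·diag(−1, 3)·P⁻¹.
Then T⁶ = P·diag(1, 729)·P⁻¹ = [[−2, −729], [1, 729]] · [[−1, −1], [1, 2]] = [[−727, −1456], [728, 1457]].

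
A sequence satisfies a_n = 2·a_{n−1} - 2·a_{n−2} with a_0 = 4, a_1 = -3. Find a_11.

With companion matrix B = [[2, -2], [1, 0]], [a_n, a_{n−1}]ᵀ = B·[a_{n−1}, a_{n−2}]ᵀ, so [a_11, a_10]ᵀ = B¹⁰·[a_1, a_0]ᵀ.
B¹⁰ = [[32, -64], [32, -32]], giving [a_11, a_10]ᵀ = [[-352], [-224]].

-352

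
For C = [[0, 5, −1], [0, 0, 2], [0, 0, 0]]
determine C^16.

C is strictly triangular, hence nilpotent: C^3 = 0, so C^16 = 0.

[[0, 0, 0], [0, 0, 0], [0, 0, 0]]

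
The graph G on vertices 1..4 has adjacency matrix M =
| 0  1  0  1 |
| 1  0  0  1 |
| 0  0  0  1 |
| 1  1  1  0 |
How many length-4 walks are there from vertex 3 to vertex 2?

The number of length-4 walks from vertex 3 to vertex 2 is entry (3,2) of M⁴, where M is the adjacency matrix.
M² = [[2, 1, 1, 1], [1, 2, 1, 1], [1, 1, 1, 0], [1, 1, 0, 3]]
M³ = [[2, 3, 1, 4], [3, 2, 1, 4], [1, 1, 0, 3], [4, 4, 3, 2]]
M⁴ = [[7, 6, 4, 6], [6, 7, 4, 6], [4, 4, 3, 2], [6, 6, 2, 11]]

4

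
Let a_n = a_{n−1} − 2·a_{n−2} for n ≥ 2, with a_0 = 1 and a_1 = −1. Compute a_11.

With companion matrix A = [[1, −2], [1, 0]], [a_n, a_{n−1}]ᵀ = A·[a_{n−1}, a_{n−2}]ᵀ, so [a_11, a_10]ᵀ = A^10·[a_1, a_0]ᵀ.
A^10 = [[23, 22], [−11, 34]], giving [a_11, a_10]ᵀ = [[−1], [45]].

−1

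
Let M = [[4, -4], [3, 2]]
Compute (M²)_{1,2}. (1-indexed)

-24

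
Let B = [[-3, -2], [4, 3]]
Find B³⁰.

B² = I (check: tr B = 0 and det B = -1), so B³⁰ = I since 30 is even.

[[1, 0], [0, 1]]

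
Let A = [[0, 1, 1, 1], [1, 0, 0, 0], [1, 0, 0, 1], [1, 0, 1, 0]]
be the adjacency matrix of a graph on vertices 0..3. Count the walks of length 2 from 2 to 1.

The number of length-2 walks from vertex 2 to vertex 1 is entry (2,1) of A^2, where A is the adjacency matrix.
A^2 = [[3, 0, 1, 1], [0, 1, 1, 1], [1, 1, 2, 1], [1, 1, 1, 2]]

1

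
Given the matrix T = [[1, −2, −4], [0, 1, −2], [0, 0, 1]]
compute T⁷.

[[1, −14, 56], [0, 1, −14], [0, 0, 1]]

T = I + N where N = [[0, −2, −4], [0, 0, −2], [0, 0, 0]] is strictly upper-triangular, so N³ = 0.
(I + N)⁷ = I + 7·N + 21·N² = [[1, −14, 56], [0, 1, −14], [0, 0, 1]].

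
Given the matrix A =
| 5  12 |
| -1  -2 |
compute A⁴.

[[61, 180], [-15, -44]]

tr A = 3 and det A = 2, so the characteristic polynomial is λ² − (3)λ + (2) with roots 1 and 2.
Eigenvectors give P = [[-3, 4], [1, -1]] with P⁻¹ = [[1, 4], [1, 3]], and A = P·diag(1, 2)·P⁻¹.
Then A⁴ = P·diag(1, 16)·P⁻¹ = [[-3, 64], [1, -16]] · [[1, 4], [1, 3]] = [[61, 180], [-15, -44]].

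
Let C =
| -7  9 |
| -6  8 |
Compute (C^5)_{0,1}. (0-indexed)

99

tr C = 1 and det C = -2, so the characteristic polynomial is λ² − (1)λ + (-2) with roots -1 and 2.
Eigenvectors give P = [[3, -1], [2, -1]] with P⁻¹ = [[1, -1], [2, -3]], and C = P·diag(-1, 2)·P⁻¹.
Then C^5 = P·diag(-1, 32)·P⁻¹ = [[-3, -32], [-2, -32]] · [[1, -1], [2, -3]] = [[-67, 99], [-66, 98]].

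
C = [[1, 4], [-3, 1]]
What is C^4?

C^2 = [[-11, 8], [-6, -11]]
C^3 = [[-35, -36], [27, -35]]
C^4 = [[73, -176], [132, 73]]

[[73, -176], [132, 73]]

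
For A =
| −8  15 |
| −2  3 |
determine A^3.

[[−122, 285], [−38, 87]]

tr A = −5 and det A = 6, so the characteristic polynomial is λ² − (−5)λ + (6) with roots −2 and −3.
Eigenvectors give P = [[−5, 3], [−2, 1]] with P⁻¹ = [[1, −3], [2, −5]], and A = P·diag(−2, −3)·P⁻¹.
Then A^3 = P·diag(−8, −27)·P⁻¹ = [[40, −81], [16, −27]] · [[1, −3], [2, −5]] = [[−122, 285], [−38, 87]].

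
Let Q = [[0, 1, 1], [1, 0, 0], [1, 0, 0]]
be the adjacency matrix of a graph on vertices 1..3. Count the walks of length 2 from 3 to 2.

The number of length-2 walks from vertex 3 to vertex 2 is entry (3,2) of Q², where Q is the adjacency matrix.
Q² = [[2, 0, 0], [0, 1, 1], [0, 1, 1]]

1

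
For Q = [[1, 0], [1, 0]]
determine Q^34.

[[1, 0], [1, 0]]

Q² = Q (a projection; rank 1, trace 1), so Q^34 = Q.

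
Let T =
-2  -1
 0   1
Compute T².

[[4, 1], [0, 1]]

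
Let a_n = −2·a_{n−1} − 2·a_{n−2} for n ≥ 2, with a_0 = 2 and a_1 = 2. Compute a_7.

−48

With companion matrix A = [[−2, −2], [1, 0]], [a_n, a_{n−1}]ᵀ = A·[a_{n−1}, a_{n−2}]ᵀ, so [a_7, a_6]ᵀ = A⁶·[a_1, a_0]ᵀ.
A⁶ = [[−8, −16], [8, 8]], giving [a_7, a_6]ᵀ = [[−48], [32]].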